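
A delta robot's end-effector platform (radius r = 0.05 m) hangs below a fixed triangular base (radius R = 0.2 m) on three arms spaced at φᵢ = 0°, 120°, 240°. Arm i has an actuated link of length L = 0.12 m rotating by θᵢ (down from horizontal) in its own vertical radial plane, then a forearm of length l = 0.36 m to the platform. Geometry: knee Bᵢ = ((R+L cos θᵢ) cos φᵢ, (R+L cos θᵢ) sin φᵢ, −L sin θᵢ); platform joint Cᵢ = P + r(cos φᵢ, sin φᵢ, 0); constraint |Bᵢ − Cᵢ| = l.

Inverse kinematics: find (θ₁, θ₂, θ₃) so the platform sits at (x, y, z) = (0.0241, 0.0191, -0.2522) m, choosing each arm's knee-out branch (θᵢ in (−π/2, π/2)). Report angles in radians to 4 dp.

θ₁ = -0.0873, θ₂ = 0.0875, θ₃ = 0.3491

arm 1 (φ=0.0°): x'=0.0241, y'=0.0191
  A=0.1259, B=-0.2522, C=(l²−L²−A²−y'²−z²)/(2L)=0.1474
  γ=atan2(-0.2522,0.1259)=-1.1078;  ψ=arccos(0.5230)=1.0205;  θ1=γ+ψ≈-0.0873
rotate P by −φ2: (0.0045, -0.0304, -0.2522)
  A=0.1455, B=-0.2522, C=(l²−L²−A²−y'²−z²)/(2L)=0.1229
  √(A²+B²)=0.2912;  θ2 = -1.0475+1.1350 ≈ 0.0875
rotate P by −φ3: (-0.0286, 0.0113, -0.2522)
  A=0.1786, B=-0.2522, C=(l²−L²−A²−y'²−z²)/(2L)=0.0816
  θ3 = atan2(B,A) + arccos(C/0.3090) = 0.3491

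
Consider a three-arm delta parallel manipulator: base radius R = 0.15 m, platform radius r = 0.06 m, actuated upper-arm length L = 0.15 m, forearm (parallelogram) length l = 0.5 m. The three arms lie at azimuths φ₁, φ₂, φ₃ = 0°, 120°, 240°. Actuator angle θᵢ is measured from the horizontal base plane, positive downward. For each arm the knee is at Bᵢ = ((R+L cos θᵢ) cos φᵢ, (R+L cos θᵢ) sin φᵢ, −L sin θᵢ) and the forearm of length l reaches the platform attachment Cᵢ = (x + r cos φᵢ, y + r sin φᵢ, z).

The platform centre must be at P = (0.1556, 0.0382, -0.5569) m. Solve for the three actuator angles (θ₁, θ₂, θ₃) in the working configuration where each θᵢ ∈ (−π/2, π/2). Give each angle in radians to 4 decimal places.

arm 1 (φ=0.0°): x'=0.1556, y'=0.0382
  e−x'=-0.0656;  (l²−L²−(e−x')²−y'²−z²)/2L = -0.2947
  θ1 = atan2(B,A) + arccos(C/0.5608) = 0.4360
arm 2 (φ=120.0°): x'=-0.0447, y'=-0.1539
  A=0.1347, B=-0.5569, C=(l²−L²−A²−y'²−z²)/(2L)=-0.4149
  γ=atan2(-0.5569,0.1347)=-1.3334;  ψ=arccos(-0.7241)=2.3805;  θ2=γ+ψ≈1.0470
φ3=240.0° → target in arm frame (-0.1109, 0.1157)
  A cos θ + B sin θ = C:  0.2009·cos θ + -0.5569·sin θ = -0.4546
  γ=atan2(-0.5569,0.2009)=-1.2246;  ψ=arccos(-0.7678)=2.4462;  θ3=γ+ψ≈1.2216

θ₁ = 0.4360, θ₂ = 1.0470, θ₃ = 1.2216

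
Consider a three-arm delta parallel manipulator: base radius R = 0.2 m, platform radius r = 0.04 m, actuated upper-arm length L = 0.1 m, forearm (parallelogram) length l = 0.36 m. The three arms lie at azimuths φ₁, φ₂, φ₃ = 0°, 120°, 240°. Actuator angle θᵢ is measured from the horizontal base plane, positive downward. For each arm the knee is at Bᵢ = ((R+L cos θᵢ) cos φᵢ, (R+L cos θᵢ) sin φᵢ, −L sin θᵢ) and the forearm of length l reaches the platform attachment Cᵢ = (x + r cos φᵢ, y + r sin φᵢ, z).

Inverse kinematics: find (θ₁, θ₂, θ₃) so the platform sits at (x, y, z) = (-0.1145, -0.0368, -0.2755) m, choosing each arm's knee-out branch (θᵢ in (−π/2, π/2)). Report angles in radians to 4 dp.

rotate P by −φ1: (-0.1145, -0.0368, -0.2755)
  A cos θ + B sin θ = C:  0.2745·cos θ + -0.2755·sin θ = -0.1650
  γ=atan2(-0.2755,0.2745)=-0.7872;  ψ=arccos(-0.4243)=2.0090;  θ1=γ+ψ≈1.2218
φ2=120.0° → target in arm frame (0.0254, 0.1176)
  A=0.1346, B=-0.2755, C=(l²−L²−A²−y'²−z²)/(2L)=0.0588
  γ=atan2(-0.2755,0.1346)=-1.1163;  ψ=arccos(0.1917)=1.3779;  θ2=γ+ψ≈0.2616
φ3=240.0° → target in arm frame (0.0891, -0.0808)
  e−x'=0.0709;  (l²−L²−(e−x')²−y'²−z²)/2L = 0.1608
  √(A²+B²)=0.2845;  θ3 = -1.3190+0.9702 ≈ -0.3488

θ₁ = 1.2218, θ₂ = 0.2616, θ₃ = -0.3488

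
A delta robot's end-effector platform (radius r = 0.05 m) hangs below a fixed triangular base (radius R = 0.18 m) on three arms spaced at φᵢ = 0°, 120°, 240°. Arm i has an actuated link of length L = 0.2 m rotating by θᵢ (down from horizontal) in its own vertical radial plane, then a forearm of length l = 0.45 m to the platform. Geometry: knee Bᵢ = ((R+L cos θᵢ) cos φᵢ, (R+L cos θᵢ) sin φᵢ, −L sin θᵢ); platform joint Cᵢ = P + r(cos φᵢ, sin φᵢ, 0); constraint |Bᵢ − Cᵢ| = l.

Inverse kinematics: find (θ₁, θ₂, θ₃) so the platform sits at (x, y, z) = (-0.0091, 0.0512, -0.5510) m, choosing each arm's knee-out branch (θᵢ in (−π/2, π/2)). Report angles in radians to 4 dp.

θ₁ = 1.0473, θ₂ = 0.8727, θ₃ = 1.1345

rotate P by −φ1: (-0.0091, 0.0512, -0.5510)
  A cos θ + B sin θ = C:  0.1391·cos θ + -0.5510·sin θ = -0.4077
  θ1 = atan2(B,A) + arccos(C/0.5683) = 1.0473
arm 2 (φ=120.0°): x'=0.0489, y'=-0.0177
  A=0.0811, B=-0.5510, C=(l²−L²−A²−y'²−z²)/(2L)=-0.3700
  θ2 = atan2(B,A) + arccos(C/0.5569) = 0.8727
rotate P by −φ3: (-0.0398, -0.0335, -0.5510)
  A cos θ + B sin θ = C:  0.1698·cos θ + -0.5510·sin θ = -0.4276
  θ3 = atan2(B,A) + arccos(C/0.5766) = 1.1345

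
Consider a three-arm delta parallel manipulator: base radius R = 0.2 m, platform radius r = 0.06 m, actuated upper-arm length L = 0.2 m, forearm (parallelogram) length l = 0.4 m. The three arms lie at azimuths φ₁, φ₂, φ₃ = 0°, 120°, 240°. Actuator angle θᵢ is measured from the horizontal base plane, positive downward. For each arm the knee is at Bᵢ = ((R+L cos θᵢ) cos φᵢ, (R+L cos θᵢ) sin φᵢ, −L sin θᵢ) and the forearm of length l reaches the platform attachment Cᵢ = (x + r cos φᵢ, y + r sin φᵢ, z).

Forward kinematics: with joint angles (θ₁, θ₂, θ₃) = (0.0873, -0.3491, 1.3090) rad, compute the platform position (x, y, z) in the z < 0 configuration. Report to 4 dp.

S1 = (0.3392·cos0.0°, 0.3392·sin0.0°, -0.0174) = (0.3392, 0.0000, -0.0174)
S2 = (0.3279·cos120.0°, 0.3279·sin120.0°, 0.0684) = (-0.1640, 0.2840, 0.0684)
φ3=240.0°: virtual centre (-0.0959, -0.1661, -0.1932), radius l
|S₂|²−|S₁|² = -0.0032;  |S₃|²−|S₁|² = -0.0413
linear system: -1.0064x+0.5680y = -0.0032−0.1717z; -0.8702x+-0.3321y = -0.0413−-0.3515z
det = 0.8286;  x = 0.0296+-0.1721z,  y = 0.0468+-0.6073z
quadratic in z: (1.3984)z²+(0.0846)z+(-0.0616)=0, √Δ=0.5931 → z ∈ {-0.2423, 0.1818}; z = -0.2423 (taking z<0)
x = 0.0713, y = 0.1940

(0.0713, 0.1940, -0.2423)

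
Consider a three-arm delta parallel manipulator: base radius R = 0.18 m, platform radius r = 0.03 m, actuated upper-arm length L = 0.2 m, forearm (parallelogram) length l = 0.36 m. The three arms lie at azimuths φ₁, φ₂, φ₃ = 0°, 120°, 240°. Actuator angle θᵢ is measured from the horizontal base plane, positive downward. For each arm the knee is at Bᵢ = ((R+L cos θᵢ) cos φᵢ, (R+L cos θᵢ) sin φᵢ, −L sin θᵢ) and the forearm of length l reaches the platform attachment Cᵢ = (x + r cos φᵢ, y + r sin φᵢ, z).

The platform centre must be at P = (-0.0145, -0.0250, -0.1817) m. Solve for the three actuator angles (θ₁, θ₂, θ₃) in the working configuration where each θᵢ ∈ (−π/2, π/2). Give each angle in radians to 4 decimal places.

φ1=0.0° → target in arm frame (-0.0145, -0.0250)
  A cos θ + B sin θ = C:  0.1645·cos θ + -0.1817·sin θ = 0.0722
  √(A²+B²)=0.2451;  θ1 = -0.8350+1.2716 ≈ 0.4365
arm 2 (φ=120.0°): x'=-0.0144, y'=0.0251
  e−x'=0.1644;  (l²−L²−(e−x')²−y'²−z²)/2L = 0.0723
  γ=atan2(-0.1817,0.1644)=-0.8353;  ψ=arccos(0.2952)=1.2712;  θ2=γ+ψ≈0.4358
φ3=240.0° → target in arm frame (0.0289, -0.0001)
  e−x'=0.1211;  (l²−L²−(e−x')²−y'²−z²)/2L = 0.1048
  θ3 = atan2(B,A) + arccos(C/0.2184) = 0.0873

θ₁ = 0.4365, θ₂ = 0.4358, θ₃ = 0.0873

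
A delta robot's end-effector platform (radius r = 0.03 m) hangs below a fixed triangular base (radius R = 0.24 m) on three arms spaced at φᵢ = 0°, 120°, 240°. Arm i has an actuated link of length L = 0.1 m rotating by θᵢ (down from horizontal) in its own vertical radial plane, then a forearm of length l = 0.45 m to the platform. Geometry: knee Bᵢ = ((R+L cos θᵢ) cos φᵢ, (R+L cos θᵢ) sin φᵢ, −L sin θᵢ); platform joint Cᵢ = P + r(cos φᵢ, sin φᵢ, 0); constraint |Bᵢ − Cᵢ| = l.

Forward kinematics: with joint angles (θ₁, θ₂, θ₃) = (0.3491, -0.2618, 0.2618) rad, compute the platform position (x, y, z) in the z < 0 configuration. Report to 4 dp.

S1 = (0.3040·cos0.0°, 0.3040·sin0.0°, -0.0342) = (0.3040, 0.0000, -0.0342)
arm 2 at φ=120.0°: (R−r)+L cos θ2 = 0.3066;  S2 = (-0.1533, 0.2655, 0.0259)
φ3=240.0°: virtual centre (-0.1533, -0.2655, -0.0259), radius l
|S₂|²−|S₁|² = 0.0011;  |S₃|²−|S₁|² = 0.0011
[-0.9145 0.5310 0.1202]·P = 0.0011;  [-0.9145 -0.5310 0.0166]·P = 0.0011
det = 0.9713;  x = -0.0012+0.0748z,  y = 0.0000+-0.0975z
sphere 1 gives Az²+Bz+C=0 with A=1.0151, B=0.0228, C=-0.1082;  B²−4AC=0.4398;  roots -0.3379, 0.3155;  negative root z = -0.3379
x = -0.0265, y = 0.0329

(-0.0265, 0.0329, -0.3379)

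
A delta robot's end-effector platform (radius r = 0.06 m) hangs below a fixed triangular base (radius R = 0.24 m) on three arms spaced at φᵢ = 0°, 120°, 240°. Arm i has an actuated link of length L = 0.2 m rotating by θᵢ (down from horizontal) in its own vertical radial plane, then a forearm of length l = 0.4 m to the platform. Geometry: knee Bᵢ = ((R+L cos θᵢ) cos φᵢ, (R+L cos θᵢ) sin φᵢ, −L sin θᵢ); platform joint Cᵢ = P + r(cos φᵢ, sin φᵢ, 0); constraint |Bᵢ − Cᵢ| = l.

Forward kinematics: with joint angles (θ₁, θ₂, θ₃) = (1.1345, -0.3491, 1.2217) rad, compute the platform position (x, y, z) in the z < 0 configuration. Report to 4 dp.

φ1=0.0°: virtual centre (0.2645, 0.0000, -0.1813), radius l
O2 = (0.3679·cos120.0°, 0.3679·sin120.0°, 0.0684) = (-0.1840, 0.3186, 0.0684)
O3 = (0.2484·cos240.0°, 0.2484·sin240.0°, -0.1879) = (-0.1242, -0.2151, -0.1879)
|O₂|²−|O₁|² = 0.0372;  |O₃|²−|O₁|² = -0.0058
linear system: -0.8970x+0.6373y = 0.0372−0.4994z; -0.7774x+-0.4303y = -0.0058−-0.0133z
det = 0.8814;  x = -0.0140+0.2341z,  y = 0.0387+-0.4540z
quadratic in z: (1.2610)z²+(0.1969)z+(-0.0481)=0, √Δ=0.5304 → z ∈ {-0.2884, 0.1322}; z = -0.2884 (taking z<0)
x = -0.0815, y = 0.1697

(-0.0815, 0.1697, -0.2884)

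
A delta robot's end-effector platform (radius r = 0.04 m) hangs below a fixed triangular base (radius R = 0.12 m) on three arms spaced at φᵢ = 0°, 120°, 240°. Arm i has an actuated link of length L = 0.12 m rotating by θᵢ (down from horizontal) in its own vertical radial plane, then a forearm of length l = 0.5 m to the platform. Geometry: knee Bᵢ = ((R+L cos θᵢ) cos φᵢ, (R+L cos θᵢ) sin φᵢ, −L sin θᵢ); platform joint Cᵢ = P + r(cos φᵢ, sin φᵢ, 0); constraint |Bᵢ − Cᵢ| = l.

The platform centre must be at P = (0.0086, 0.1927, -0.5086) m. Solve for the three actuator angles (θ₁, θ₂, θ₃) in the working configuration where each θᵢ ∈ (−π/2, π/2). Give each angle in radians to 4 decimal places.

θ₁ = 0.6979, θ₂ = 0.1741, θ₃ = 1.2216

arm 1 (φ=0.0°): x'=0.0086, y'=0.1927
  A cos θ + B sin θ = C:  0.0714·cos θ + -0.5086·sin θ = -0.2721
  √(A²+B²)=0.5136;  θ1 = -1.4313+2.1292 ≈ 0.6979
φ2=120.0° → target in arm frame (0.1626, -0.1038)
  A=-0.0826, B=-0.5086, C=(l²−L²−A²−y'²−z²)/(2L)=-0.1694
  θ2 = atan2(B,A) + arccos(C/0.5153) = 0.1741
φ3=240.0° → target in arm frame (-0.1712, -0.0889)
  e−x'=0.2512;  (l²−L²−(e−x')²−y'²−z²)/2L = -0.3920
  γ=atan2(-0.5086,0.2512)=-1.1121;  ψ=arccos(-0.6910)=2.3337;  θ3=γ+ψ≈1.2216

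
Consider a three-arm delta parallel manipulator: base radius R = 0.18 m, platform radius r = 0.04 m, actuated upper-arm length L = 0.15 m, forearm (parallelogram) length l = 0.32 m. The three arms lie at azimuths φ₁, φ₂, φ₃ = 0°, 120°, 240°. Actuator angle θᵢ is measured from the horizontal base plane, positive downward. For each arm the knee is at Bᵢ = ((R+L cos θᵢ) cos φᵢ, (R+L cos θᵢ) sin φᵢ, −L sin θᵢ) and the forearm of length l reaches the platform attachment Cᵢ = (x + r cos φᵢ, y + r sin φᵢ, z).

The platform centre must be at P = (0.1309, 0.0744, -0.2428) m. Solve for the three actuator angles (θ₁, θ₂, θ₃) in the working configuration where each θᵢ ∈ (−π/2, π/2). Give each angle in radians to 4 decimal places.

arm 1 (φ=0.0°): x'=0.1309, y'=0.0744
  e−x'=0.0091;  (l²−L²−(e−x')²−y'²−z²)/2L = 0.0511
  θ1 = atan2(B,A) + arccos(C/0.2430) = -0.1744
arm 2 (φ=120.0°): x'=-0.0010, y'=-0.1506
  A=0.1410, B=-0.2428, C=(l²−L²−A²−y'²−z²)/(2L)=-0.0720
  γ=atan2(-0.2428,0.1410)=-1.0446;  ψ=arccos(-0.2565)=1.8302;  θ2=γ+ψ≈0.7856
φ3=240.0° → target in arm frame (-0.1299, 0.0762)
  A cos θ + B sin θ = C:  0.2699·cos θ + -0.2428·sin θ = -0.1923
  γ=atan2(-0.2428,0.2699)=-0.7326;  ψ=arccos(-0.5297)=2.1290;  θ3=γ+ψ≈1.3964

θ₁ = -0.1744, θ₂ = 0.7856, θ₃ = 1.3964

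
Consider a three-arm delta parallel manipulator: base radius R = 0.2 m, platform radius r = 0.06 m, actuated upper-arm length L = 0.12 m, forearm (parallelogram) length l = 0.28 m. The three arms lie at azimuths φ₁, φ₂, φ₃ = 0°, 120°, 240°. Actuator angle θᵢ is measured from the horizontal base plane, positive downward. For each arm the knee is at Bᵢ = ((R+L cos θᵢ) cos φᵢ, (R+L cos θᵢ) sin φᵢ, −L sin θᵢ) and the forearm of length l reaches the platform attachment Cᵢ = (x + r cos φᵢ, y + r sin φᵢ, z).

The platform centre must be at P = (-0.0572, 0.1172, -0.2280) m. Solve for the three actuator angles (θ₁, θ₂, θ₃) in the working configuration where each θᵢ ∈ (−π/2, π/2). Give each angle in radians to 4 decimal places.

θ₁ = 1.3090, θ₂ = -0.1744, θ₃ = 1.3960

arm 1 (φ=0.0°): x'=-0.0572, y'=0.1172
  A cos θ + B sin θ = C:  0.1972·cos θ + -0.2280·sin θ = -0.1692
  θ1 = atan2(B,A) + arccos(C/0.3014) = 1.3090
φ2=120.0° → target in arm frame (0.1301, -0.0091)
  A=0.0099, B=-0.2280, C=(l²−L²−A²−y'²−z²)/(2L)=0.0493
  θ2 = atan2(B,A) + arccos(C/0.2282) = -0.1744
arm 3 (φ=240.0°): x'=-0.0729, y'=-0.1081
  A cos θ + B sin θ = C:  0.2129·cos θ + -0.2280·sin θ = -0.1875
  θ3 = atan2(B,A) + arccos(C/0.3119) = 1.3960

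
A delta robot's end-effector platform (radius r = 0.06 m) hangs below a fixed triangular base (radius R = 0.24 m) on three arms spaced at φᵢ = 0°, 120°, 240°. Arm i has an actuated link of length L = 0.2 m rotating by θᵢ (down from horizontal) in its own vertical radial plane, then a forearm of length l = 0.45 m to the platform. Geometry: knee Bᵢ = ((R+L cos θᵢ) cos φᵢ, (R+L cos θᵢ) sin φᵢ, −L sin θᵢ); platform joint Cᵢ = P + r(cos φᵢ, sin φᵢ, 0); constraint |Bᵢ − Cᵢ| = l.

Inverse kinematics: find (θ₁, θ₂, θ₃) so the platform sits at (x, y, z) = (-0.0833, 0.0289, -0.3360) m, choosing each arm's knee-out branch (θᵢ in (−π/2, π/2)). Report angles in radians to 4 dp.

θ₁ = 0.7854, θ₂ = 0.0873, θ₃ = 0.3493

arm 1 (φ=0.0°): x'=-0.0833, y'=0.0289
  A cos θ + B sin θ = C:  0.2633·cos θ + -0.3360·sin θ = -0.0514
  √(A²+B²)=0.4269;  θ1 = -0.9061+1.6915 ≈ 0.7854
arm 2 (φ=120.0°): x'=0.0667, y'=0.0577
  A cos θ + B sin θ = C:  0.1133·cos θ + -0.3360·sin θ = 0.0836
  θ2 = atan2(B,A) + arccos(C/0.3546) = 0.0873
rotate P by −φ3: (0.0166, -0.0866, -0.3360)
  A cos θ + B sin θ = C:  0.1634·cos θ + -0.3360·sin θ = 0.0385
  √(A²+B²)=0.3736;  θ3 = -1.1182+1.4675 ≈ 0.3493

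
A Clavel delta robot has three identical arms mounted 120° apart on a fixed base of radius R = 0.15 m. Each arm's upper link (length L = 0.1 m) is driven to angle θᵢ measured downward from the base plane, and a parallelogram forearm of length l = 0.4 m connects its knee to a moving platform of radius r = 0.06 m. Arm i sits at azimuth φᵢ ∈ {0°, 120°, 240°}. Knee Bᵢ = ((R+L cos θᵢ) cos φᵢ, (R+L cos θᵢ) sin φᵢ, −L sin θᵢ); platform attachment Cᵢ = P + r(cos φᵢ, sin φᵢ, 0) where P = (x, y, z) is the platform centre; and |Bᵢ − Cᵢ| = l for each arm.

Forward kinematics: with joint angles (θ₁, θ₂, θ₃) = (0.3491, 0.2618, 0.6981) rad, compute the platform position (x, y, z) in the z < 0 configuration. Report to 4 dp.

(0.0200, 0.0561, -0.3947)

arm 1 at φ=0.0°: e+L cos θ1 = 0.1840;  O1 = (0.1840, 0.0000, -0.0342)
φ2=120.0°: virtual centre (-0.0933, 0.1616, -0.0259), radius l
arm 3 at φ=240.0°: e+L cos θ3 = 0.1666;  O3 = (-0.0833, -0.1443, -0.0643)
subtract pairs → two planes through P
[-0.5545 0.3232 0.0166]·P = 0.0005;  [-0.5345 -0.2886 -0.0601]·P = -0.0031
det = 0.3328;  x = 0.0026+-0.0440z,  y = 0.0060+-0.1270z
sphere 1 gives Az²+Bz+C=0 with A=1.0181, B=0.0828, C=-0.1259;  B²−4AC=0.5196;  roots -0.3947, 0.3133;  negative root z = -0.3947
x = 0.0200, y = 0.0561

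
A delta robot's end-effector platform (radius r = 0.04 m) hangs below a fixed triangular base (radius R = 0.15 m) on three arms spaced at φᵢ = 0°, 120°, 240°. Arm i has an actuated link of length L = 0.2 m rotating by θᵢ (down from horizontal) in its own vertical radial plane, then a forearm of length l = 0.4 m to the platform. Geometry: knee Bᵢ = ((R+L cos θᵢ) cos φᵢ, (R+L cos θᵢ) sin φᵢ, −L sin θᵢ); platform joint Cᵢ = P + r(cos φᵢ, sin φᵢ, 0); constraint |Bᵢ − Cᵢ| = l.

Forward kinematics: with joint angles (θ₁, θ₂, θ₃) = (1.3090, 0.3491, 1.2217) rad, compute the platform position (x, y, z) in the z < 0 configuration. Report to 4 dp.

arm 1 at φ=0.0°: ρ1 = 0.1618;  S1 = (0.1618, 0.0000, -0.1932)
φ2=120.0°: virtual centre (-0.1490, 0.2580, -0.0684), radius l
φ3=240.0°: virtual centre (-0.0892, -0.1545, -0.1879), radius l
|S₂|²−|S₁|² = 0.0300;  |S₃|²−|S₁|² = 0.0037
plane₁₂: -0.6215x+0.5160y+0.2495z = 0.0300
det = 0.4511;  x = -0.0247+0.1830z,  y = 0.0283+-0.2632z
sphere 1 gives Az²+Bz+C=0 with A=1.1028, B=0.3032, C=-0.0871;  B²−4AC=0.4762;  roots -0.4504, 0.1754;  negative root z = -0.4504
x = -0.1071, y = 0.1468

(-0.1071, 0.1468, -0.4504)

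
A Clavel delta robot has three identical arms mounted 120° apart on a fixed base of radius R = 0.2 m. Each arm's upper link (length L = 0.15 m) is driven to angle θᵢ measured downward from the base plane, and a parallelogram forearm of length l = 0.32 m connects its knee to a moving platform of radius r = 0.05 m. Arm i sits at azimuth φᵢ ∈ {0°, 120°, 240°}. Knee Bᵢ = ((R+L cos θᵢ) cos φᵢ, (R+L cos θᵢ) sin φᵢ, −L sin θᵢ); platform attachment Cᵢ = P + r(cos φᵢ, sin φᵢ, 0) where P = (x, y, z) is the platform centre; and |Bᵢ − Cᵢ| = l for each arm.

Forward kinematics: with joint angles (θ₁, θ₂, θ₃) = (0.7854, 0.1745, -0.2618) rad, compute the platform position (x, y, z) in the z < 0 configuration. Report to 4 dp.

centre 1 = (0.2561·cos0.0°, 0.2561·sin0.0°, -0.1061) = (0.2561, 0.0000, -0.1061)
φ2=120.0°: virtual centre (-0.1489, 0.2578, -0.0260), radius l
φ3=240.0°: virtual centre (-0.1474, -0.2554, 0.0388), radius l
subtract pairs → two planes through P
[-0.8099 0.5157 0.1600]·P = 0.0125;  [-0.8070 -0.5108 0.2898]·P = 0.0116
Cramer: x(z) = -0.0149+0.2786z;  y(z) = 0.0008+0.1272z
into |P−centre ₁|² = l²: 1.0938z² + 0.0613z + -0.0177 = 0;  Δ = 0.0812;  z = -0.1583 or 0.1023 → z<0 root = -0.1583
x = -0.0590, y = -0.0193

(-0.0590, -0.0193, -0.1583)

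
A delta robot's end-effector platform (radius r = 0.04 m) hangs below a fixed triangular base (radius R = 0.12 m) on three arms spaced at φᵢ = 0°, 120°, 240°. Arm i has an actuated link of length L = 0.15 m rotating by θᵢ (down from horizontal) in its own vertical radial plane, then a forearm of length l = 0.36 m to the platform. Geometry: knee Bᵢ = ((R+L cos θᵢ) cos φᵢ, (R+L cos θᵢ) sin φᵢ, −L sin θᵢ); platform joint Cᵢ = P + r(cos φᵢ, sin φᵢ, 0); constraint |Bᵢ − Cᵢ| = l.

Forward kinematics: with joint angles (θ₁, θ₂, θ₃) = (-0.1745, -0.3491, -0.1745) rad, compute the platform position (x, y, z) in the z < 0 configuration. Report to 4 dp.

(-0.0084, 0.0146, -0.2453)

S1 = (0.2277·cos0.0°, 0.2277·sin0.0°, 0.0260) = (0.2277, 0.0000, 0.0260)
S2 = (0.2210·cos120.0°, 0.2210·sin120.0°, 0.0513) = (-0.1105, 0.1914, 0.0513)
arm 3 at φ=240.0°: (R−r)+L cos θ3 = 0.2277;  S3 = (-0.1139, -0.1972, 0.0260)
eliminate P² terms by subtracting sphere 1 from 2 and 3
linear system: -0.6764x+0.3827y = -0.0011−0.0505z; -0.6832x+-0.3944y = 0.0000−0.0000z
Cramer: x(z) = 0.0008+0.0377z;  y(z) = -0.0014-0.0654z
quadratic in z: (1.0057)z²+(-0.0690)z+(-0.0774)=0, √Δ=0.5624 → z ∈ {-0.2453, 0.3139}; z = -0.2453 (taking z<0)
x = -0.0084, y = 0.0146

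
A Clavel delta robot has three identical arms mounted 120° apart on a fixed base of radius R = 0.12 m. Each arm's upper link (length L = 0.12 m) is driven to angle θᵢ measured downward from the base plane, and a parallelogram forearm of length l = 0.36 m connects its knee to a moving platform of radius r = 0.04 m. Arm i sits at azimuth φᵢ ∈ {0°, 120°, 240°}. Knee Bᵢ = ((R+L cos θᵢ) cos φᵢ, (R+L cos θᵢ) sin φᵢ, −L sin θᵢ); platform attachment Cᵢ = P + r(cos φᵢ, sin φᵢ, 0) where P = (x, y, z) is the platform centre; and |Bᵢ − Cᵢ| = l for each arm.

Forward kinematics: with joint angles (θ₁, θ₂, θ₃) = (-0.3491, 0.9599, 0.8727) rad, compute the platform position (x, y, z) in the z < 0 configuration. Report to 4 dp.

φ1=0.0°: virtual centre (0.1928, 0.0000, 0.0410), radius l
φ2=120.0°: virtual centre (-0.0744, 0.1289, -0.0983), radius l
centre 3 = (0.1571·cos240.0°, 0.1571·sin240.0°, -0.0919) = (-0.0786, -0.1361, -0.0919)
eliminate P² terms by subtracting sphere 1 from 2 and 3
linear system: -0.5344x+0.2578y = -0.0070−-0.2787z; -0.5427x+-0.2722y = -0.0057−-0.2659z
Cramer: x(z) = 0.0119-0.5061z;  y(z) = -0.0027+0.0320z
quadratic in z: (1.2572)z²+(0.1009)z+(-0.0952)=0, √Δ=0.6991 → z ∈ {-0.3182, 0.2380}; z = -0.3182 (taking z<0)
x = 0.1729, y = -0.0129

(0.1729, -0.0129, -0.3182)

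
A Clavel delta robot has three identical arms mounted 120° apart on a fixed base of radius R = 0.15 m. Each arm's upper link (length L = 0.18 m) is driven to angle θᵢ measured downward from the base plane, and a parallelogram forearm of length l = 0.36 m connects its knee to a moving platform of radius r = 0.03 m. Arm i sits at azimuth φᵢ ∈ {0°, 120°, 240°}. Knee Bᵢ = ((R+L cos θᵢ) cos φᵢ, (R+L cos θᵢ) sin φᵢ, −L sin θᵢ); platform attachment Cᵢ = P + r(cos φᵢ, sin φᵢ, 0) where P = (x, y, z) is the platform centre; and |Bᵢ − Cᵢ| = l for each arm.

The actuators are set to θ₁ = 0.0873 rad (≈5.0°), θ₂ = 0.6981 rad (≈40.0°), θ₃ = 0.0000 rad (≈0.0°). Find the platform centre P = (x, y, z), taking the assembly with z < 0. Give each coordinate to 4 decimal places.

arm 1 at φ=0.0°: e+L cos θ1 = 0.2993;  S1 = (0.2993, 0.0000, -0.0157)
arm 2 at φ=120.0°: e+L cos θ2 = 0.2579;  S2 = (-0.1289, 0.2233, -0.1157)
φ3=240.0°: virtual centre (-0.1500, -0.2598, 0.0000), radius l
|S₂|²−|S₁|² = -0.0099;  |S₃|²−|S₁|² = 0.0002
[-0.8565 0.4467 -0.2000]·P = -0.0099;  [-0.8986 -0.5196 0.0314]·P = 0.0002
det = 0.8465;  x = 0.0060+-0.1062z,  y = -0.0107+0.2441z
sphere 1 gives Az²+Bz+C=0 with A=1.0709, B=0.0885, C=-0.0432;  B²−4AC=0.1929;  roots -0.2464, 0.1638;  negative root z = -0.2464
x = 0.0322, y = -0.0709

(0.0322, -0.0709, -0.2464)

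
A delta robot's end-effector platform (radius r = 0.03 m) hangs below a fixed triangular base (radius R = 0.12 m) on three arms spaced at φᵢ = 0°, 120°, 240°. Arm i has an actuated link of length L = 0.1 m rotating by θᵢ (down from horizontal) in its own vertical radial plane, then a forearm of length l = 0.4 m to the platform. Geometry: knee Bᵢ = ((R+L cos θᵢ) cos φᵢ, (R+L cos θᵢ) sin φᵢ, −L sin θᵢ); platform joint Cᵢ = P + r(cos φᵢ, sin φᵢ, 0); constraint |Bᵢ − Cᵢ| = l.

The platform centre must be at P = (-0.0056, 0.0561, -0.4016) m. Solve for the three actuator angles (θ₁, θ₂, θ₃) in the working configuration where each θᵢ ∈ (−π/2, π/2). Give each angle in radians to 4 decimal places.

θ₁ = 0.5232, θ₂ = 0.2616, θ₃ = 0.6978

rotate P by −φ1: (-0.0056, 0.0561, -0.4016)
  e−x'=0.0956;  (l²−L²−(e−x')²−y'²−z²)/2L = -0.1178
  √(A²+B²)=0.4128;  θ1 = -1.3371+1.8603 ≈ 0.5232
rotate P by −φ2: (0.0514, -0.0232, -0.4016)
  A=0.0386, B=-0.4016, C=(l²−L²−A²−y'²−z²)/(2L)=-0.0666
  √(A²+B²)=0.4035;  θ2 = -1.4749+1.7365 ≈ 0.2616
arm 3 (φ=240.0°): x'=-0.0458, y'=-0.0329
  A=0.1358, B=-0.4016, C=(l²−L²−A²−y'²−z²)/(2L)=-0.1540
  γ=atan2(-0.4016,0.1358)=-1.2448;  ψ=arccos(-0.3633)=1.9426;  θ3=γ+ψ≈0.6978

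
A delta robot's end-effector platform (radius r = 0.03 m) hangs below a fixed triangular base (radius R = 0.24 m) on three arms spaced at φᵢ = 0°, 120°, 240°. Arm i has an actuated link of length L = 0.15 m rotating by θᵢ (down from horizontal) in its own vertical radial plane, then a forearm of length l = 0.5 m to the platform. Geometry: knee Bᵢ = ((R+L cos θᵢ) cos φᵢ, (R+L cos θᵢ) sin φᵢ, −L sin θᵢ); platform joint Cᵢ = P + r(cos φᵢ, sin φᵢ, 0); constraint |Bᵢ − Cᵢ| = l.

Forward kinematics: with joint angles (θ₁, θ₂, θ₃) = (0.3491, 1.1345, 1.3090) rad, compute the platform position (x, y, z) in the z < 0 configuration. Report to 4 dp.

arm 1 at φ=0.0°: e+L cos θ1 = 0.3510;  centre 1 = (0.3510, 0.0000, -0.0513)
φ2=120.0°: virtual centre (-0.1367, 0.2368, -0.1359), radius l
arm 3 at φ=240.0°: e+L cos θ3 = 0.2488;  centre 3 = (-0.1244, -0.2155, -0.1449)
subtract pairs → two planes through P
linear system: -0.9753x+0.4735y = -0.0326−-0.1693z; -0.9507x+-0.4310y = -0.0429−-0.1872z
det = 0.8705;  x = 0.0395+-0.1856z,  y = 0.0125+-0.0248z
quadratic in z: (1.0351)z²+(0.2176)z+(-0.1502)=0, √Δ=0.8180 → z ∈ {-0.5003, 0.2900}; z = -0.5003 (taking z<0)
x = 0.1323, y = 0.0249

(0.1323, 0.0249, -0.5003)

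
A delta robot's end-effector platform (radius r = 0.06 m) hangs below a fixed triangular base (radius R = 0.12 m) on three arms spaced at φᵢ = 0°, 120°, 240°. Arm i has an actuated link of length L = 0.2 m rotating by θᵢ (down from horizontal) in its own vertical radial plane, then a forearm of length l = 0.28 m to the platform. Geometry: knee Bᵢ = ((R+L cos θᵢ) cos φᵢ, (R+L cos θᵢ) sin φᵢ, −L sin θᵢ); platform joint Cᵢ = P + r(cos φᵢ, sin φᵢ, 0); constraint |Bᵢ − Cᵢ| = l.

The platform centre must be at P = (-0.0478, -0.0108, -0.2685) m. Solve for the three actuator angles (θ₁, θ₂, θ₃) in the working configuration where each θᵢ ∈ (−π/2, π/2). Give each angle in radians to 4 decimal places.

φ1=0.0° → target in arm frame (-0.0478, -0.0108)
  e−x'=0.1078;  (l²−L²−(e−x')²−y'²−z²)/2L = -0.1136
  √(A²+B²)=0.2893;  θ1 = -1.1890+1.9742 ≈ 0.7852
arm 2 (φ=120.0°): x'=0.0145, y'=0.0468
  A=0.0455, B=-0.2685, C=(l²−L²−A²−y'²−z²)/(2L)=-0.0949
  θ2 = atan2(B,A) + arccos(C/0.2723) = 0.5235
rotate P by −φ3: (0.0333, -0.0360, -0.2685)
  A=0.0267, B=-0.2685, C=(l²−L²−A²−y'²−z²)/(2L)=-0.0893
  θ3 = atan2(B,A) + arccos(C/0.2698) = 0.4364

θ₁ = 0.7852, θ₂ = 0.5235, θ₃ = 0.4364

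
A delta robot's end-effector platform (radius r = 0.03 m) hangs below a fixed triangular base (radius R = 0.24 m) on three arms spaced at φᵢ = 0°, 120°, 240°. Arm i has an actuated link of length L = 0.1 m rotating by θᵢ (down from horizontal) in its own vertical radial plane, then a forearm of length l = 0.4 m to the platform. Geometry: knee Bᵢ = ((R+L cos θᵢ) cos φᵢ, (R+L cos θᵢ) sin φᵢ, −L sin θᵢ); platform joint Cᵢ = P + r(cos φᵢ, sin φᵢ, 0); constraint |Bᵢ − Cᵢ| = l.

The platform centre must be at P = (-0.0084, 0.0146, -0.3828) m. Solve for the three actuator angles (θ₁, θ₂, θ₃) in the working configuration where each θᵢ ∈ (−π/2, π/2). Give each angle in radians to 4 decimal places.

rotate P by −φ1: (-0.0084, 0.0146, -0.3828)
  A cos θ + B sin θ = C:  0.2184·cos θ + -0.3828·sin θ = -0.2222
  θ1 = atan2(B,A) + arccos(C/0.4407) = 1.0470
φ2=120.0° → target in arm frame (0.0168, 0.0000)
  A cos θ + B sin θ = C:  0.1932·cos θ + -0.3828·sin θ = -0.1692
  θ2 = atan2(B,A) + arccos(C/0.4288) = 0.8730
rotate P by −φ3: (-0.0084, -0.0146, -0.3828)
  e−x'=0.2184;  (l²−L²−(e−x')²−y'²−z²)/2L = -0.2223
  γ=atan2(-0.3828,0.2184)=-1.0522;  ψ=arccos(-0.5044)=2.0995;  θ3=γ+ψ≈1.0473

θ₁ = 1.0470, θ₂ = 0.8730, θ₃ = 1.0473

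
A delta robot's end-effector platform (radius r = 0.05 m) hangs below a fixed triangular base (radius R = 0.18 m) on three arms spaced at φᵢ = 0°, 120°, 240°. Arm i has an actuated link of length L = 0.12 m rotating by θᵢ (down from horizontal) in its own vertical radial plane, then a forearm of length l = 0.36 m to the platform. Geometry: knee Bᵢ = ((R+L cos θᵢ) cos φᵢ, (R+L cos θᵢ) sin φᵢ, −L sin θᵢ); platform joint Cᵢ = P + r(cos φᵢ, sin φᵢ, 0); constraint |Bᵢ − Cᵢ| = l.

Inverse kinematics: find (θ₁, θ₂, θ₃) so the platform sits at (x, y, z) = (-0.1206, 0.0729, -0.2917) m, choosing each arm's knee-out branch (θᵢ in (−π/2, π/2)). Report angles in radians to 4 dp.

θ₁ = 1.1341, θ₂ = -0.3494, θ₃ = 0.5235

arm 1 (φ=0.0°): x'=-0.1206, y'=0.0729
  A cos θ + B sin θ = C:  0.2506·cos θ + -0.2917·sin θ = -0.1583
  √(A²+B²)=0.3846;  θ1 = -0.8610+1.9952 ≈ 1.1341
φ2=120.0° → target in arm frame (0.1234, 0.0680)
  e−x'=0.0066;  (l²−L²−(e−x')²−y'²−z²)/2L = 0.1060
  γ=atan2(-0.2917,0.0066)=-1.5483;  ψ=arccos(0.3634)=1.1989;  θ2=γ+ψ≈-0.3494
φ3=240.0° → target in arm frame (-0.0028, -0.1409)
  A=0.1328, B=-0.2917, C=(l²−L²−A²−y'²−z²)/(2L)=-0.0308
  √(A²+B²)=0.3205;  θ3 = -1.1435+1.6669 ≈ 0.5235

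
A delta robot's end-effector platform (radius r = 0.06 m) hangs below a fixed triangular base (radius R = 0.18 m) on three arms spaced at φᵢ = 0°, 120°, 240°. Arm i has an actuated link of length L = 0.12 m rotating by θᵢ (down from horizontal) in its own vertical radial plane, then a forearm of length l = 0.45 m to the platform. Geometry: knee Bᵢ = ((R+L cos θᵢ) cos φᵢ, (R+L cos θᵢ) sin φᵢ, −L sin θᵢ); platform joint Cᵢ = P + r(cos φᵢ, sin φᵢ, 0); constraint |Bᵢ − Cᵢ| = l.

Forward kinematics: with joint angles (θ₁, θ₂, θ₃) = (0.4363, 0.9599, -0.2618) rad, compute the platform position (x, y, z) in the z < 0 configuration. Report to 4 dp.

O1 = (0.2288·cos0.0°, 0.2288·sin0.0°, -0.0507) = (0.2288, 0.0000, -0.0507)
φ2=120.0°: virtual centre (-0.0944, 0.1635, -0.0983), radius l
arm 3 at φ=240.0°: e+L cos θ3 = 0.2359;  O3 = (-0.1180, -0.2043, 0.0311)
|O₂|²−|O₁|² = -0.0096;  |O₃|²−|O₁|² = 0.0017
linear system: -0.6463x+0.3271y = -0.0096−-0.0952z; -0.6934x+-0.4086y = 0.0017−0.1635z
det = 0.4909;  x = 0.0068+0.0297z,  y = -0.0158+0.3498z
into |P−O₁|² = l²: 1.1232z² + 0.0772z + -0.1504 = 0;  Δ = 0.6818;  z = -0.4019 or 0.3332 → z<0 root = -0.4019
x = -0.0051, y = -0.1564

(-0.0051, -0.1564, -0.4019)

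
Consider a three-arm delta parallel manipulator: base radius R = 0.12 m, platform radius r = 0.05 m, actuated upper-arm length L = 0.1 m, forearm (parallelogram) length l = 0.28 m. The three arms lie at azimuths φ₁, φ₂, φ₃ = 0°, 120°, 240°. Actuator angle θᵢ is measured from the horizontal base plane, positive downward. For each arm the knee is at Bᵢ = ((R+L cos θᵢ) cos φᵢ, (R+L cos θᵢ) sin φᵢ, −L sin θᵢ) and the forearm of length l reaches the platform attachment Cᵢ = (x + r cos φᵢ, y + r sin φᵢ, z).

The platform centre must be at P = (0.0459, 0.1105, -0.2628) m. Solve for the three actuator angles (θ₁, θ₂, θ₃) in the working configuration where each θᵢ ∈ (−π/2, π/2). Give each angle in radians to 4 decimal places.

φ1=0.0° → target in arm frame (0.0459, 0.1105)
  e−x'=0.0241;  (l²−L²−(e−x')²−y'²−z²)/2L = -0.0673
  √(A²+B²)=0.2639;  θ1 = -1.4793+1.8286 ≈ 0.3492
rotate P by −φ2: (0.0727, -0.0950, -0.2628)
  A=-0.0027, B=-0.2628, C=(l²−L²−A²−y'²−z²)/(2L)=-0.0485
  θ2 = atan2(B,A) + arccos(C/0.2628) = 0.1751
φ3=240.0° → target in arm frame (-0.1186, -0.0155)
  A cos θ + B sin θ = C:  0.1886·cos θ + -0.2628·sin θ = -0.1825
  √(A²+B²)=0.3235;  θ3 = -0.9482+2.1700 ≈ 1.2218

θ₁ = 0.3492, θ₂ = 0.1751, θ₃ = 1.2218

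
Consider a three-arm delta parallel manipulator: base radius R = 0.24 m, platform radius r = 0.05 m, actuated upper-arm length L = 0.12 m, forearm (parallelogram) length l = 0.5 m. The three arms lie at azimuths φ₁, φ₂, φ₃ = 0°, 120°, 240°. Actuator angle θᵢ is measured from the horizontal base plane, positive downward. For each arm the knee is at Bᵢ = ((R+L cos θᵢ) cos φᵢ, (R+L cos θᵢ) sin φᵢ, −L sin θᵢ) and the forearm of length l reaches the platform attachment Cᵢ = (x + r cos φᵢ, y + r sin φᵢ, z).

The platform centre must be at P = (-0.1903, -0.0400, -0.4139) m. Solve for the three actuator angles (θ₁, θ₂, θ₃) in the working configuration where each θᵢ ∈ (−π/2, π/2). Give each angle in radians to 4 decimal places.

θ₁ = 1.3959, θ₂ = 0.1744, θ₃ = -0.2621

rotate P by −φ1: (-0.1903, -0.0400, -0.4139)
  e−x'=0.3803;  (l²−L²−(e−x')²−y'²−z²)/2L = -0.3414
  θ1 = atan2(B,A) + arccos(C/0.5621) = 1.3959
φ2=120.0° → target in arm frame (0.0605, 0.1848)
  A=0.1295, B=-0.4139, C=(l²−L²−A²−y'²−z²)/(2L)=0.0557
  √(A²+B²)=0.4337;  θ2 = -1.2676+1.4420 ≈ 0.1744
rotate P by −φ3: (0.1298, -0.1448, -0.4139)
  A=0.0602, B=-0.4139, C=(l²−L²−A²−y'²−z²)/(2L)=0.1654
  √(A²+B²)=0.4183;  θ3 = -1.4263+1.1643 ≈ -0.2621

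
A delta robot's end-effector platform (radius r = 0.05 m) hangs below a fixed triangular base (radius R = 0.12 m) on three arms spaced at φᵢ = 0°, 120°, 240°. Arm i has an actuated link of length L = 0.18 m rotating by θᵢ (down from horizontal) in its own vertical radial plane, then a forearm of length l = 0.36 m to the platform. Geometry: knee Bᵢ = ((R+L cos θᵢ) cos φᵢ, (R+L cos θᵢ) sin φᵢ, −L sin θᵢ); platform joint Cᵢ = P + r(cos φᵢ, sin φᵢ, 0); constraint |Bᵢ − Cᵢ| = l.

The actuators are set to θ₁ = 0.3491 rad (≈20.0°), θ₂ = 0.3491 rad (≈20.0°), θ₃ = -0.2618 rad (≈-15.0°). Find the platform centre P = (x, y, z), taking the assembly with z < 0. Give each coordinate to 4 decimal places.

(-0.0414, -0.0718, -0.2754)

S1 = (0.2391·cos0.0°, 0.2391·sin0.0°, -0.0616) = (0.2391, 0.0000, -0.0616)
arm 2 at φ=120.0°: ρ2 = 0.2391;  S2 = (-0.1196, 0.2071, -0.0616)
arm 3 at φ=240.0°: ρ3 = 0.2439;  S3 = (-0.1219, -0.2112, 0.0466)
|S₂|²−|S₁|² = 0.0000;  |S₃|²−|S₁|² = 0.0007
plane₁₂: -0.7174x+0.4142y+0.0000z = 0.0000
Cramer: x(z) = -0.0005+0.1488z;  y(z) = -0.0008+0.2577z
into |P−S₁|² = l²: 1.0886z² + 0.0514z + -0.0684 = 0;  Δ = 0.3005;  z = -0.2754 or 0.2282 → z<0 root = -0.2754
x = -0.0414, y = -0.0718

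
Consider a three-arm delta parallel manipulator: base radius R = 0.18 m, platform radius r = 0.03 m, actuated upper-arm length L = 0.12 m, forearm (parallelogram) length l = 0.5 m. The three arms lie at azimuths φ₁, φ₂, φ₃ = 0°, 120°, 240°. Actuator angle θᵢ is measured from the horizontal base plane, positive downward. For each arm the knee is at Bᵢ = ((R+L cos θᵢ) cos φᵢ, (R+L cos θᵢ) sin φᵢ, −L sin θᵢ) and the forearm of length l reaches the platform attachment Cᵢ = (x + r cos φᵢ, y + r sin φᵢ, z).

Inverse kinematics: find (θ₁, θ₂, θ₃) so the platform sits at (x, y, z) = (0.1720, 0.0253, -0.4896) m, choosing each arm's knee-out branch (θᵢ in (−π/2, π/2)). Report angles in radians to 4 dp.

θ₁ = -0.0004, θ₂ = 1.0471, θ₃ = 1.2213

φ1=0.0° → target in arm frame (0.1720, 0.0253)
  e−x'=-0.0220;  (l²−L²−(e−x')²−y'²−z²)/2L = -0.0218
  θ1 = atan2(B,A) + arccos(C/0.4901) = -0.0004
arm 2 (φ=120.0°): x'=-0.0641, y'=-0.1616
  A=0.2141, B=-0.4896, C=(l²−L²−A²−y'²−z²)/(2L)=-0.3169
  γ=atan2(-0.4896,0.2141)=-1.1586;  ψ=arccos(-0.5931)=2.2057;  θ2=γ+ψ≈1.0471
φ3=240.0° → target in arm frame (-0.1079, 0.1363)
  A=0.2579, B=-0.4896, C=(l²−L²−A²−y'²−z²)/(2L)=-0.3717
  √(A²+B²)=0.5534;  θ3 = -1.0860+2.3073 ≈ 1.2213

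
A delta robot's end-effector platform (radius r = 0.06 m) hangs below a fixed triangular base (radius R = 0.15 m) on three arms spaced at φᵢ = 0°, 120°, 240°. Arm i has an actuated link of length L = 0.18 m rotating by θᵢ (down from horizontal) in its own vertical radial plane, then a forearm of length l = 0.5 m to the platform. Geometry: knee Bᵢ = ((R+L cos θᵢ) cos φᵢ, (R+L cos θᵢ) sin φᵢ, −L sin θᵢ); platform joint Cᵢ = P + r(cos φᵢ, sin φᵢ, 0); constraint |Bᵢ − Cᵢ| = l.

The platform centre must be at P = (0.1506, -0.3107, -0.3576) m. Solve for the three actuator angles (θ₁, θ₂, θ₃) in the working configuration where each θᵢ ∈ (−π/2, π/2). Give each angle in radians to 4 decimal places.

θ₁ = -0.0875, θ₂ = 1.3960, θ₃ = -0.2622

rotate P by −φ1: (0.1506, -0.3107, -0.3576)
  A cos θ + B sin θ = C:  -0.0606·cos θ + -0.3576·sin θ = -0.0291
  γ=atan2(-0.3576,-0.0606)=-1.7387;  ψ=arccos(-0.0803)=1.6512;  θ1=γ+ψ≈-0.0875
φ2=120.0° → target in arm frame (-0.3444, 0.0249)
  A=0.4344, B=-0.3576, C=(l²−L²−A²−y'²−z²)/(2L)=-0.2766
  θ2 = atan2(B,A) + arccos(C/0.5626) = 1.3960
φ3=240.0° → target in arm frame (0.1938, 0.2858)
  e−x'=-0.1038;  (l²−L²−(e−x')²−y'²−z²)/2L = -0.0075
  θ3 = atan2(B,A) + arccos(C/0.3724) = -0.2622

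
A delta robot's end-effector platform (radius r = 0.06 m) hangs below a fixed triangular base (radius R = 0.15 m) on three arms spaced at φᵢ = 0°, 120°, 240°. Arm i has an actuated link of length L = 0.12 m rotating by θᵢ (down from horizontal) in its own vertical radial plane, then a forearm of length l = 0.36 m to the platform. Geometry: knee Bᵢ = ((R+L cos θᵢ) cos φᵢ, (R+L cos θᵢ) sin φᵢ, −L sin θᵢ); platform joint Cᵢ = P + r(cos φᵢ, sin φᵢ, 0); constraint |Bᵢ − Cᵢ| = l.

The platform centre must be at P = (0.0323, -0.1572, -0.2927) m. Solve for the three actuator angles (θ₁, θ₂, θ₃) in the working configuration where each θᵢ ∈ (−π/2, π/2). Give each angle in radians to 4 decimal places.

rotate P by −φ1: (0.0323, -0.1572, -0.2927)
  e−x'=0.0577;  (l²−L²−(e−x')²−y'²−z²)/2L = 0.0062
  √(A²+B²)=0.2983;  θ1 = -1.3762+1.5500 ≈ 0.1739
arm 2 (φ=120.0°): x'=-0.1523, y'=0.0506
  e−x'=0.2423;  (l²−L²−(e−x')²−y'²−z²)/2L = -0.1323
  θ2 = atan2(B,A) + arccos(C/0.3800) = 1.0469
arm 3 (φ=240.0°): x'=0.1200, y'=0.1066
  e−x'=-0.0300;  (l²−L²−(e−x')²−y'²−z²)/2L = 0.0720
  θ3 = atan2(B,A) + arccos(C/0.2942) = -0.3492

θ₁ = 0.1739, θ₂ = 1.0469, θ₃ = -0.3492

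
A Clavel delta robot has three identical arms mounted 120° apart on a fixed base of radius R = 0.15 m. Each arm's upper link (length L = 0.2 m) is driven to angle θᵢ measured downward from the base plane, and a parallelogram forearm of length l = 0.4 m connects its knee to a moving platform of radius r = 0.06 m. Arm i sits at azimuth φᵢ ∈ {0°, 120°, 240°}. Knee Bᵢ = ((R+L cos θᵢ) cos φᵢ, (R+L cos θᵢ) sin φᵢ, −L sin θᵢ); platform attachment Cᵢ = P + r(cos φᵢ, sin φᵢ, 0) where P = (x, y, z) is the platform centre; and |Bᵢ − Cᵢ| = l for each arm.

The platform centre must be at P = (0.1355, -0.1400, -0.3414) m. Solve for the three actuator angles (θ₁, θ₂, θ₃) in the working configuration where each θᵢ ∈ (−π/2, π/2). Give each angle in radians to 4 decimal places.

θ₁ = 0.0002, θ₂ = 1.1347, θ₃ = 0.3491

rotate P by −φ1: (0.1355, -0.1400, -0.3414)
  A=-0.0455, B=-0.3414, C=(l²−L²−A²−y'²−z²)/(2L)=-0.0456
  √(A²+B²)=0.3444;  θ1 = -1.7033+1.7035 ≈ 0.0002
arm 2 (φ=120.0°): x'=-0.1890, y'=-0.0473
  e−x'=0.2790;  (l²−L²−(e−x')²−y'²−z²)/2L = -0.1916
  γ=atan2(-0.3414,0.2790)=-0.8857;  ψ=arccos(-0.4345)=2.0203;  θ2=γ+ψ≈1.1347
rotate P by −φ3: (0.0535, 0.1873, -0.3414)
  A cos θ + B sin θ = C:  0.0365·cos θ + -0.3414·sin θ = -0.0825
  √(A²+B²)=0.3433;  θ3 = -1.4643+1.8133 ≈ 0.3491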